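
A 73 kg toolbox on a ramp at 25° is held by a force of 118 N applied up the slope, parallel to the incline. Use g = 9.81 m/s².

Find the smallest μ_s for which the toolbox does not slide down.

N = m g cos θ = 649 N.
Friction must make up the shortfall along the incline: f = m g sin θ − P = 302.6 − 118 = 184.6 N.
At the threshold f = μ_s N, so μ_s,min = 184.6/649 = 0.284.

μ_s,min ≈ 0.284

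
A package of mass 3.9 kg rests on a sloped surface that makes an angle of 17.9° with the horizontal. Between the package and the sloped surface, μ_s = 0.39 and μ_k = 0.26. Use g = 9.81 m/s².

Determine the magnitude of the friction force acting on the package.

f ≈ 11.8 N (up the incline)

Normal force: N = m g cos θ = 3.9 × 9.81 × cos 17.9° = 36.41 N.
For equilibrium along the incline, friction must balance the weight component: f = m g sin θ = 11.76 N up the slope.
The static-friction ceiling is μ_s N = 0.39 × 36.41 = 14.2 N.
Since |11.76| ≤ 14.2 N, no slip — friction simply equals what equilibrium demands.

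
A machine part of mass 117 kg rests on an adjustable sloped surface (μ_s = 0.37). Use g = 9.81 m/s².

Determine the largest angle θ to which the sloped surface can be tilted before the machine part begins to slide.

θ_max ≈ 20.3°

At the slip threshold, m g sin θ = μ_s · m g cos θ, so tan θ = μ_s.
θ_max = arctan(0.37) = 20.3°.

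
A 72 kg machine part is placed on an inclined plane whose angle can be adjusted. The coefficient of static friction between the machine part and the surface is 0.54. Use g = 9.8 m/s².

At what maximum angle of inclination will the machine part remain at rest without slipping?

At the slip threshold, m g sin θ = μ_s · m g cos θ, so tan θ = μ_s.
θ_max = arctan(0.54) = 28.4°.

θ_max ≈ 28.4°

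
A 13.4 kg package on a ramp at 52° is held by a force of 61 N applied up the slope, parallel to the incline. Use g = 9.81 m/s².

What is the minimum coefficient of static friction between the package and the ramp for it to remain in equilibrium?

N = m g cos θ = 80.93 N.
Friction must make up the shortfall along the incline: f = m g sin θ − P = 103.6 − 61 = 42.59 N.
At the threshold f = μ_s N, so μ_s,min = 42.59/80.93 = 0.526.

μ_s,min ≈ 0.526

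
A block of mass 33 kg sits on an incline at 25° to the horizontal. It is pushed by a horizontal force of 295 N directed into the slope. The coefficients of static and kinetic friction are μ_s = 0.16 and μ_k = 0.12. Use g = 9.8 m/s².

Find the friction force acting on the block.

The horizontal push has a component P sin θ into the surface, so N = m g cos θ + P sin θ = 293.1 + 124.7 = 417.8 N.
Parallel to the incline: P cos θ − m g sin θ = 267.4 − 136.7 = 130.7 N; the friction needed to balance this is 130.7 N acting down the slope.
The limit of static friction is μ_s N = 66.84 N.
|f_req| = 130.7 > 66.84 N → the block slides up the incline; f = μ_k N = 0.12 × 417.8 = 50.1 N.

f ≈ 50.1 N (down the incline)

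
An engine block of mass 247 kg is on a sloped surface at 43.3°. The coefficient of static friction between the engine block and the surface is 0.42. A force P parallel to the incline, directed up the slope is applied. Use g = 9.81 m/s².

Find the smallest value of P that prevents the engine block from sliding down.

The engine block tends to slide down (tan θ > μ_s), so at the point of impending slip friction acts up-slope at its limit: f = μ_s N.
P is parallel to the surface, so N = m g cos θ = 1760 N.
Along the incline: P + μ_s N = m g sin θ, so P = 1660 − 0.42×1760 = 921 N.

P_min ≈ 921 N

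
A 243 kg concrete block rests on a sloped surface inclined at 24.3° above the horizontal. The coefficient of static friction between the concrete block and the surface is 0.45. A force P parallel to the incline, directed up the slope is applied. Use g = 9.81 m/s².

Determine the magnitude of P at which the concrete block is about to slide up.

At impending motion up the slope, friction acts down-slope at its limit: f = μ_s N.
P is parallel to the surface, so N = m g cos θ = 2170 N.
Along the incline: P = m g sin θ + μ_s N = 981 + 0.45×2170 = 1960 N.

P ≈ 1960 N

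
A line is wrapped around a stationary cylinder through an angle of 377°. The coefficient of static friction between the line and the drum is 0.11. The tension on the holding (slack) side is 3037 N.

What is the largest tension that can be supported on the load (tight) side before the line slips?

T_max ≈ 6260 N

At impending slip the capstan equation gives T₂/T₁ = e^{μβ} with β in radians.
β = 377° × π/180 = 6.58 rad.
e^{μβ} = e^{0.11×6.58} = 2.062.
T₂ = T₁ · e^{μβ} = 3037 × 2.062 = 6260 N.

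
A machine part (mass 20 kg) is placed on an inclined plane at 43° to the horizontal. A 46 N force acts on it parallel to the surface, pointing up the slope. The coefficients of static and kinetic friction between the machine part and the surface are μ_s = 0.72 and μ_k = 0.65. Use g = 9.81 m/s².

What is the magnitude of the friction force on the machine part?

Normal force: N = m g cos θ = 20 × 9.81 × cos 43° = 143.5 N.
The friction needed for equilibrium is m g sin θ − P = 133.8 − 46 = 87.81 N, measured positive up-slope.
The static-friction ceiling is μ_s N = 0.72 × 143.5 = 103.3 N.
Since |87.81| ≤ 103.3 N, static friction is sufficient; f equals the required value, not μ_s N.

f ≈ 87.8 N (up the incline)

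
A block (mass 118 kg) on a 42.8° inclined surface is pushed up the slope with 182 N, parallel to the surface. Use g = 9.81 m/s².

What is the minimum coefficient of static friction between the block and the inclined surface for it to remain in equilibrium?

μ_s,min ≈ 0.712

N = m g cos θ = 849.4 N.
Friction must make up the shortfall along the incline: f = m g sin θ − P = 786.5 − 182 = 604.5 N.
At the threshold f = μ_s N, so μ_s,min = 604.5/849.4 = 0.712.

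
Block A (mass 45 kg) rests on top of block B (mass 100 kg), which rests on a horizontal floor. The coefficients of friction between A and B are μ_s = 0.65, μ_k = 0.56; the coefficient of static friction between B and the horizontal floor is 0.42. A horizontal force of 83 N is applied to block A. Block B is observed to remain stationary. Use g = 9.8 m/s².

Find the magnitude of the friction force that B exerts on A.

Normal force at the A–B interface: N₁ = m_A g = 441 N.
So the A–B interface can sustain at most μ_s N₁ = 286.7 N of static friction.
Since P = 83 N ≤ 286.7 N, A does not slip on B; friction on A equals P = 83 N.
By Newton's third law B feels 83 N forward from A. With B stationary, the floor's static friction on B balances it: f₂ = 83 N (well within μ_s(m_A+m_B)g = 596.8 N).

f ≈ 83 N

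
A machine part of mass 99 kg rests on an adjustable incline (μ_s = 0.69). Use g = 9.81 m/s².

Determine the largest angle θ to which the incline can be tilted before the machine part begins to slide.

At the slip threshold, m g sin θ = μ_s · m g cos θ, so tan θ = μ_s.
θ_max = arctan(0.69) = 34.6°.

θ_max ≈ 34.6°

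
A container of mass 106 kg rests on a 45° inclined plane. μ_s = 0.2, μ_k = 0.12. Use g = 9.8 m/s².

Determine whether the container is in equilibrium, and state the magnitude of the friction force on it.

f ≈ 88.1 N

N = m g cos θ = 735 N.
Down-slope weight component: m g sin θ = 735 N.
μ_s N = 147 N.
735 > 147 N, so it slides; kinetic friction f = μ_k N = 0.12×735 = 88.1 N.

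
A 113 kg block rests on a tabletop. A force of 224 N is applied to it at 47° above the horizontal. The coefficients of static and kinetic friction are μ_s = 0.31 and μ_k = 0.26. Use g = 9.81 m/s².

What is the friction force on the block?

N = m g − P sin α = 1109 − 224×sin 47° = 944.7 N.
Horizontally, friction must balance P cos α = 152.8 N.
μ_s N = 0.31 × 944.7 = 292.9 N.
152.8 ≤ 292.9 N → static; friction equals the required 153 N.

f ≈ 153 N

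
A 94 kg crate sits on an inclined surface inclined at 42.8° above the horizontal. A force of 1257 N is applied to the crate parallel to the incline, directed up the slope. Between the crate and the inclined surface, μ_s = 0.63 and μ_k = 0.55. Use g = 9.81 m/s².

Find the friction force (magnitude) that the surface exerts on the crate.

f ≈ 372 N (down the incline)

The normal reaction is N = m g cos θ = 676.6 N.
Parallel to the incline, ΣF = 0 gives f = m g sin θ − P = 626.5 − 1257 = -630.5 N (up-slope positive).
Maximum static friction available: μ_s N = 0.63 × 676.6 = 426.3 N.
|-630.5| exceeds 426.3 N, so the crate slips up-slope; friction is kinetic, f = μ_k N = 0.55×676.6 = 372 N.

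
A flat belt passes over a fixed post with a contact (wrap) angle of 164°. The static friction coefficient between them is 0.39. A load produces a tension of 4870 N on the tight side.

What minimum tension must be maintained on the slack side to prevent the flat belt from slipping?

Capstan equation at impending slip: T_tight/T_slack = e^{μβ}.
β = 164° = 2.862 rad; e^{μβ} = e^{0.39×2.862} = 3.054.
T_slack = T_tight / e^{μβ} = 4870 / 3.054 = 1590 N.

T_min ≈ 1590 N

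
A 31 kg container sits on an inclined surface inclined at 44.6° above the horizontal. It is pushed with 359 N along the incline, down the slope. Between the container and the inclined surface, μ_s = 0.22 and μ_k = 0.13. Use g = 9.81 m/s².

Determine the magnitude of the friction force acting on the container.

Perpendicular to the surface, N = m g cos θ = 31·9.81·cos 44.6° = 216.5 N.
The friction needed for equilibrium is m g sin θ + P = 213.5 + 359 = 572.5 N, measured positive up-slope.
Maximum static friction available: μ_s N = 0.22 × 216.5 = 47.64 N.
|572.5| exceeds 47.64 N, so the container slips down-slope; friction is kinetic, f = μ_k N = 0.13×216.5 = 28.1 N.

f ≈ 28.1 N (up the incline)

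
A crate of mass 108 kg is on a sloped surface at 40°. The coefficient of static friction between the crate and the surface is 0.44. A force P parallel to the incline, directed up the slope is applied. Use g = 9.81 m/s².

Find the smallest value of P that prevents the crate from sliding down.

P_min ≈ 324 N

The crate tends to slide down (tan θ > μ_s), so at the point of impending slip friction acts up-slope at its limit: f = μ_s N.
P is parallel to the surface, so N = m g cos θ = 812 N.
Along the incline: P + μ_s N = m g sin θ, so P = 681 − 0.44×812 = 324 N.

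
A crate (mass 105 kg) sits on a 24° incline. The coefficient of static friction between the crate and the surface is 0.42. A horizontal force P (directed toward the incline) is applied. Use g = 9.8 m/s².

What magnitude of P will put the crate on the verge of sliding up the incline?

P ≈ 1100 N

At impending motion up the slope, friction acts down-slope at its limit: f = μ_s N.
Perpendicular to the incline: N = m g cos θ + P sin θ.
Along the incline: P cos θ = m g sin θ + μ_s N = m g sin θ + μ_s (m g cos θ + P sin θ).
Solving, P (cos θ − μ_s sin θ) = m g (sin θ + μ_s cos θ), so P = 105×9.8×(sin 24° + 0.42 cos 24°)/(cos 24° − 0.42 sin 24°) = 1030×0.7904/0.7427 = 1100 N.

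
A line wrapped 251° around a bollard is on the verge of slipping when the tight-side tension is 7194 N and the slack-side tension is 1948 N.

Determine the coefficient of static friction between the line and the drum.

T₂/T₁ = e^{μβ} → μ = ln(T₂/T₁)/β.
β = 251° = 4.381 rad.
μ = ln(7194/1948)/4.381 = ln(3.693)/4.381 = 0.298.

μ ≈ 0.298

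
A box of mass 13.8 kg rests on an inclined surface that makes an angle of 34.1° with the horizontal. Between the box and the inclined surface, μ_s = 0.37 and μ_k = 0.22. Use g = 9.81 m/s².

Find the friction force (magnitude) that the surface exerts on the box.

f ≈ 24.7 N (up the incline)

The normal reaction is N = m g cos θ = 112.1 N.
Along the slope the weight component is m g sin θ = 75.9 N; friction must supply exactly this, acting up-slope.
The static-friction ceiling is μ_s N = 0.37 × 112.1 = 41.48 N.
Since |75.9| > 41.48 N, static friction cannot hold it; the box slides down the incline and kinetic friction applies: f = μ_k N = 0.22 × 112.1 = 24.7 N.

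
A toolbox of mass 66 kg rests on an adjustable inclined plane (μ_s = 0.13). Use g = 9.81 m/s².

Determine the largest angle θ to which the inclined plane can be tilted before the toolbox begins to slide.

At the slip threshold, m g sin θ = μ_s · m g cos θ, so tan θ = μ_s.
θ_max = arctan(0.13) = 7.41°.

θ_max ≈ 7.41°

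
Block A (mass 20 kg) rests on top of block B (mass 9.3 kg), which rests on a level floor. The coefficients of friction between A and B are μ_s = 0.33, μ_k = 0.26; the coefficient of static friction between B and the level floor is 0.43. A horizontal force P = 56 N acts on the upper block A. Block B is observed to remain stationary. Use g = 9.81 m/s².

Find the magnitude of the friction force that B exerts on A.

f ≈ 56 N

Normal force at the A–B interface: N₁ = m_A g = 196.2 N.
Maximum static friction on A from B: μ_s N₁ = 0.33×196.2 = 64.75 N.
Since P = 56 N ≤ 64.75 N, A does not slip on B; friction on A equals P = 56 N.
B experiences an equal 56 N forward from A (third law). B is in equilibrium, so the floor supplies f₂ = 56 N of static friction (limit μ_s(m_A+m_B)g = 123.6 N, not exceeded).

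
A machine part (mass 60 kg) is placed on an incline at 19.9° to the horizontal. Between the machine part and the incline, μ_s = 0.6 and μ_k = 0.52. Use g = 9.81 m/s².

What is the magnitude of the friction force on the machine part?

Perpendicular to the surface, N = m g cos θ = 60·9.81·cos 19.9° = 553.5 N.
For equilibrium along the incline, friction must balance the weight component: f = m g sin θ = 200.3 N up the slope.
The static-friction ceiling is μ_s N = 0.6 × 553.5 = 332.1 N.
Since |200.3| ≤ 332.1 N, static friction is sufficient; f equals the required value, not μ_s N.

f ≈ 200 N (up the incline)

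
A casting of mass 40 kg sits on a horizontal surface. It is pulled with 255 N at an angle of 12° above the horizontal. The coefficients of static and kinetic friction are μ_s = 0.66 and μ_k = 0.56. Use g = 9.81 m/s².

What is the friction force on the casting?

f ≈ 190 N

The vertical component of P reduces the normal force: N = m g − P sin α = 392.4 − 53.02 = 339.4 N.
For equilibrium, f = P cos α = 255×cos 12° = 249.4 N.
The static-friction limit is μ_s N = 224 N.
The required friction exceeds μ_s N, so the casting moves and f = μ_k N = 190 N.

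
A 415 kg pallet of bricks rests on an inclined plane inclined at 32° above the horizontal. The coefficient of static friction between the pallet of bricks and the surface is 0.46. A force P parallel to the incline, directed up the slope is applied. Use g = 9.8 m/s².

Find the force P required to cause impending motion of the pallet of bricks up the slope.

P ≈ 3740 N

At impending motion up the slope, friction acts down-slope at its limit: f = μ_s N.
P is parallel to the surface, so N = m g cos θ = 3450 N.
Along the incline: P = m g sin θ + μ_s N = 2160 + 0.46×3450 = 3740 N.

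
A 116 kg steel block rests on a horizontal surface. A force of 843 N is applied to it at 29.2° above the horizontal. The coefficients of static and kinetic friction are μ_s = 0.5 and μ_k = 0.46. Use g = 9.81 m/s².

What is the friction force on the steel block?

f ≈ 334 N

The vertical component of P reduces the normal force: N = m g − P sin α = 1138 − 411.3 = 726.7 N.
For equilibrium, f = P cos α = 843×cos 29.2° = 735.9 N.
μ_s N = 0.5 × 726.7 = 363.3 N.
735.9 > 363.3 N → the steel block slides; f = μ_k N = 0.46×726.7 = 334 N.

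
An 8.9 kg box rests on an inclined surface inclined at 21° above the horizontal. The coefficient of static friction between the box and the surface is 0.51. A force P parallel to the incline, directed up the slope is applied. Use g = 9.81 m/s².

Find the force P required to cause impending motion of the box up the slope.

At impending motion up the slope, friction acts down-slope at its limit: f = μ_s N.
P is parallel to the surface, so N = m g cos θ = 81.5 N.
Along the incline: P = m g sin θ + μ_s N = 31.3 + 0.51×81.5 = 72.9 N.

P ≈ 72.9 N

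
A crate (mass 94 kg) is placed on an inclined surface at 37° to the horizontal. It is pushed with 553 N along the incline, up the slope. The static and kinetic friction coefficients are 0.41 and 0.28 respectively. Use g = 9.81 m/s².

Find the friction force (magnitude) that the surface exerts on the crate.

f ≈ 1.96 N (up the incline)

Perpendicular to the surface, N = m g cos θ = 94·9.81·cos 37° = 736.5 N.
Parallel to the incline, ΣF = 0 gives f = m g sin θ − P = 555 − 553 = 1.958 N (up-slope positive).
Maximum static friction available: μ_s N = 0.41 × 736.5 = 301.9 N.
Since |1.958| ≤ 301.9 N, no slip — friction simply equals what equilibrium demands.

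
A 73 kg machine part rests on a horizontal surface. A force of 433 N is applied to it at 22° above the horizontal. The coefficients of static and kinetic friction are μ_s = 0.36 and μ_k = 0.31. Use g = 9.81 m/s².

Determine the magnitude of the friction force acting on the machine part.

The vertical component of P reduces the normal force: N = m g − P sin α = 716.1 − 162.2 = 553.9 N.
Horizontally, friction must balance P cos α = 401.5 N.
μ_s N = 0.36 × 553.9 = 199.4 N.
The required friction exceeds μ_s N, so the machine part moves and f = μ_k N = 172 N.

f ≈ 172 N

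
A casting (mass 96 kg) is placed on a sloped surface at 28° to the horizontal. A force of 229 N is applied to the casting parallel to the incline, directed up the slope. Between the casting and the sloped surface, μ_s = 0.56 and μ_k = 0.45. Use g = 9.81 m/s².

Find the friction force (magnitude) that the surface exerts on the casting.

f ≈ 213 N (up the incline)

Normal force: N = m g cos θ = 96 × 9.81 × cos 28° = 831.5 N.
For equilibrium along the incline the friction force must supply f = m g sin θ − P = 442.1 − 229 = 213.1 N (positive meaning up-slope).
Maximum static friction available: μ_s N = 0.56 × 831.5 = 465.7 N.
Since |213.1| ≤ 465.7 N, static friction is sufficient; f equals the required value, not μ_s N.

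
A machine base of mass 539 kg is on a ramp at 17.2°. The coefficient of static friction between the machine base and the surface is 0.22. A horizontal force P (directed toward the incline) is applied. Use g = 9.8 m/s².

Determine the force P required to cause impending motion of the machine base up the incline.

At impending motion up the slope, friction acts down-slope at its limit: f = μ_s N.
Perpendicular to the incline: N = m g cos θ + P sin θ.
Along the incline: P cos θ = m g sin θ + μ_s N = m g sin θ + μ_s (m g cos θ + P sin θ).
Solving, P (cos θ − μ_s sin θ) = m g (sin θ + μ_s cos θ), so P = 539×9.8×(sin 17.2° + 0.22 cos 17.2°)/(cos 17.2° − 0.22 sin 17.2°) = 5280×0.5059/0.8902 = 3000 N.

P ≈ 3000 N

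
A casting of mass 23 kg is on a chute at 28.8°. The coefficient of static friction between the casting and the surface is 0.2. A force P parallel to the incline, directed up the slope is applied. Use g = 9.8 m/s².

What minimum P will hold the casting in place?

P_min ≈ 69.1 N

The casting tends to slide down (tan θ > μ_s), so at the point of impending slip friction acts up-slope at its limit: f = μ_s N.
P is parallel to the surface, so N = m g cos θ = 198 N.
Along the incline: P + μ_s N = m g sin θ, so P = 109 − 0.2×198 = 69.1 N.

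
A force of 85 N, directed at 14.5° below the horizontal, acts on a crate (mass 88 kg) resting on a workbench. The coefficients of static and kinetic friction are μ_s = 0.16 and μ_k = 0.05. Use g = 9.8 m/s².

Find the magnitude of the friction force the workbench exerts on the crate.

f ≈ 82.3 N

N = m g + P sin α = 862.4 + 85×sin 14.5° = 883.7 N.
Horizontally, friction must balance P cos α = 82.29 N.
μ_s N = 0.16 × 883.7 = 141.4 N.
82.29 ≤ 141.4 N → static; friction equals the required 82.3 N.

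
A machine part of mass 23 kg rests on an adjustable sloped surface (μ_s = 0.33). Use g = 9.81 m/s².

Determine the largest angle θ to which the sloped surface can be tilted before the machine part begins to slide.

θ_max ≈ 18.3°

At the slip threshold, m g sin θ = μ_s · m g cos θ, so tan θ = μ_s.
θ_max = arctan(0.33) = 18.3°.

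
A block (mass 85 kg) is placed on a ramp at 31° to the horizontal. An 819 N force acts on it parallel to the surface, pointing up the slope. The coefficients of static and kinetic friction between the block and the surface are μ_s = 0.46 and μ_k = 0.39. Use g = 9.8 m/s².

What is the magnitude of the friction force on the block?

f ≈ 278 N (down the incline)

Perpendicular to the surface, N = m g cos θ = 85·9.8·cos 31° = 714 N.
For equilibrium along the incline the friction force must supply f = m g sin θ − P = 429 − 819 = -390 N (positive meaning up-slope).
Maximum static friction available: μ_s N = 0.46 × 714 = 328.4 N.
|-390| exceeds 328.4 N, so the block slips up-slope; friction is kinetic, f = μ_k N = 0.39×714 = 278 N.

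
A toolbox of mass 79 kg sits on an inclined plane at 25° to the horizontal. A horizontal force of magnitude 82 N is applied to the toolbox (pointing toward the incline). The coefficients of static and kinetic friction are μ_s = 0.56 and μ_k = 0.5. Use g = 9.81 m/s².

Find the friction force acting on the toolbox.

The horizontal push has a component P sin θ into the surface, so N = m g cos θ + P sin θ = 702.4 + 34.65 = 737 N.
Parallel to the incline: P cos θ − m g sin θ = 74.32 − 327.5 = -253.2 N; the friction needed to balance this is 253.2 N acting up the slope.
The limit of static friction is μ_s N = 412.7 N.
|f_req| = 253.2 ≤ 412.7 N → the toolbox is in equilibrium; friction equals the required value.

f ≈ 253 N (up the incline)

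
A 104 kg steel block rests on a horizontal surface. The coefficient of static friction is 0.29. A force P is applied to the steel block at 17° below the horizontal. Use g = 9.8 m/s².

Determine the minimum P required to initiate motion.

P ≈ 339 N

N = m g + P sin α (the push presses the steel block into the horizontal surface).
At impending slip, P cos α = μ_s N = μ_s (m g + P sin α).
Solving: P (cos α − μ_s sin α) = μ_s m g → P = 0.29×1020/(cos 17° − 0.29 sin 17°) = 296/0.8715 = 339 N.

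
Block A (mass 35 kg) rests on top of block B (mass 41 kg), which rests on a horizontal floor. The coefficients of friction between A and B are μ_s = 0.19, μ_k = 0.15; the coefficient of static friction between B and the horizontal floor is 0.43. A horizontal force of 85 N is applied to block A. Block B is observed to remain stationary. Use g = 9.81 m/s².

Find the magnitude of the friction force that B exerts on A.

Normal force at the A–B interface: N₁ = m_A g = 343.4 N.
So the A–B interface can sustain at most μ_s N₁ = 65.24 N of static friction.
P = 85 N exceeds that limit, so A slips over B and the interface friction becomes kinetic: f₁ = μ_k N₁ = 0.15×343.4 = 51.5 N.
B experiences an equal 51.5 N forward from A (third law). B is in equilibrium, so the floor supplies f₂ = 51.5 N of static friction (limit μ_s(m_A+m_B)g = 320.6 N, not exceeded).

f ≈ 51.5 N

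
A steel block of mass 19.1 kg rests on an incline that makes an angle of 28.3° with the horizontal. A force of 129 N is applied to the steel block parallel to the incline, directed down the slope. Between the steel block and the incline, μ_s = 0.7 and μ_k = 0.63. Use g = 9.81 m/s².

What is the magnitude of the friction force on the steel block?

Perpendicular to the surface, N = m g cos θ = 19.1·9.81·cos 28.3° = 165 N.
Parallel to the incline, ΣF = 0 gives f = m g sin θ + P = 88.83 + 129 = 217.8 N (up-slope positive).
The static-friction ceiling is μ_s N = 0.7 × 165 = 115.5 N.
Since |217.8| > 115.5 N, static friction cannot hold it; the steel block slides down the incline and kinetic friction applies: f = μ_k N = 0.63 × 165 = 104 N.

f ≈ 104 N (up the incline)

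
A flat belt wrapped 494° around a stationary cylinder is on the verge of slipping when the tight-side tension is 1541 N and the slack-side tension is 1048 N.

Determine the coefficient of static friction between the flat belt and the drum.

T₂/T₁ = e^{μβ} → μ = ln(T₂/T₁)/β.
β = 494° = 8.622 rad.
μ = ln(1541/1048)/8.622 = ln(1.47)/8.622 = 0.0447.

μ ≈ 0.0447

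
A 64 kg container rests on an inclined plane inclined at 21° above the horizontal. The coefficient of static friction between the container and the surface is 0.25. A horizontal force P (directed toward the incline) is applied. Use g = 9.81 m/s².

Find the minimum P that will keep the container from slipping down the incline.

The container tends to slide down (tan θ > μ_s), so at the point of impending slip friction acts up-slope at its limit: f = μ_s N.
Perpendicular to the incline: N = m g cos θ + P sin θ.
Along the incline: P cos θ + μ_s N = m g sin θ, i.e. P cos θ + μ_s (m g cos θ + P sin θ) = m g sin θ.
Solving, P (cos θ + μ_s sin θ) = m g (sin θ − μ_s cos θ), so P = 628×0.125/1.023 = 76.7 N.

P_min ≈ 76.7 N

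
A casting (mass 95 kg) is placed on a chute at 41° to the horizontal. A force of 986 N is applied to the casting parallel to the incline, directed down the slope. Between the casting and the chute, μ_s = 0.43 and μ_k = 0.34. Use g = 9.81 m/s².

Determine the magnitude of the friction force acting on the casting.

f ≈ 239 N (up the incline)

The normal reaction is N = m g cos θ = 703.4 N.
For equilibrium along the incline the friction force must supply f = m g sin θ + P = 611.4 + 986 = 1597 N (positive meaning up-slope).
Static friction can supply at most μ_s N = 302.4 N.
Since |1597| > 302.4 N, static friction cannot hold it; the casting slides down the incline and kinetic friction applies: f = μ_k N = 0.34 × 703.4 = 239 N.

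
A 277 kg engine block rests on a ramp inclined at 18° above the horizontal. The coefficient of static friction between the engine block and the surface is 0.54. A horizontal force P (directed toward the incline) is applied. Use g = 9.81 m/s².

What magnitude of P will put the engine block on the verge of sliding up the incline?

P ≈ 2850 N

At impending motion up the slope, friction acts down-slope at its limit: f = μ_s N.
Perpendicular to the incline: N = m g cos θ + P sin θ.
Along the incline: P cos θ = m g sin θ + μ_s N = m g sin θ + μ_s (m g cos θ + P sin θ).
Solving, P (cos θ − μ_s sin θ) = m g (sin θ + μ_s cos θ), so P = 277×9.81×(sin 18° + 0.54 cos 18°)/(cos 18° − 0.54 sin 18°) = 2720×0.8226/0.7842 = 2850 N.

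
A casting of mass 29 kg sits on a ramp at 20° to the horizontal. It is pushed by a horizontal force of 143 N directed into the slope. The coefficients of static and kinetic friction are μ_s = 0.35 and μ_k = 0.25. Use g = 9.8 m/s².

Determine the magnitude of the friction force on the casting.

f ≈ 37.2 N (down the incline)

Normal direction: N = m g cos θ + P sin θ = 316 N.
Parallel to the incline: P cos θ − m g sin θ = 134.4 − 97.2 = 37.17 N; the friction needed to balance this is 37.17 N acting down the slope.
Maximum static friction: μ_s N = 0.35 × 316 = 110.6 N.
|f_req| = 37.17 ≤ 110.6 N → the casting is in equilibrium; friction equals the required value.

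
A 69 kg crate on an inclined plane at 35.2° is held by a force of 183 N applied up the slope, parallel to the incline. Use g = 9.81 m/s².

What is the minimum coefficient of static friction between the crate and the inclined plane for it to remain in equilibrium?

N = m g cos θ = 553.1 N.
Friction must make up the shortfall along the incline: f = m g sin θ − P = 390.2 − 183 = 207.2 N.
At the threshold f = μ_s N, so μ_s,min = 207.2/553.1 = 0.375.

μ_s,min ≈ 0.375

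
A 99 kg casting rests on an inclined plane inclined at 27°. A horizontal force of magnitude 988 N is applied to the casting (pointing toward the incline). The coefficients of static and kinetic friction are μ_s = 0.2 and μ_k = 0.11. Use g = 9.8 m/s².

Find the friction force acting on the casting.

Resolve perpendicular to the incline: N = m g cos θ + P sin θ = 99×9.8×cos 27° + 988×sin 27° = 1313 N.
Parallel to the incline: P cos θ − m g sin θ = 880.3 − 440.5 = 439.9 N; the friction needed to balance this is 439.9 N acting down the slope.
The limit of static friction is μ_s N = 262.6 N.
|f_req| = 439.9 > 262.6 N → the casting slides up the incline; f = μ_k N = 0.11 × 1313 = 144 N.

f ≈ 144 N (down the incline)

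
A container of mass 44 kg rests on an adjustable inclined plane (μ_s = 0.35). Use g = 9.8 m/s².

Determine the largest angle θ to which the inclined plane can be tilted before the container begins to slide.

At the slip threshold, m g sin θ = μ_s · m g cos θ, so tan θ = μ_s.
θ_max = arctan(0.35) = 19.3°.

θ_max ≈ 19.3°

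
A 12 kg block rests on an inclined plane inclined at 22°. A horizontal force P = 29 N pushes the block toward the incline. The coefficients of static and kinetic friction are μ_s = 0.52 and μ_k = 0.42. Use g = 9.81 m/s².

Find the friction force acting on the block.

f ≈ 17.2 N (up the incline)

The horizontal push has a component P sin θ into the surface, so N = m g cos θ + P sin θ = 109.1 + 10.86 = 120 N.
Parallel to the incline: P cos θ − m g sin θ = 26.89 − 44.1 = -17.21 N; the friction needed to balance this is 17.21 N acting up the slope.
Maximum static friction: μ_s N = 0.52 × 120 = 62.41 N.
|f_req| = 17.21 ≤ 62.41 N → the block is in equilibrium; friction equals the required value.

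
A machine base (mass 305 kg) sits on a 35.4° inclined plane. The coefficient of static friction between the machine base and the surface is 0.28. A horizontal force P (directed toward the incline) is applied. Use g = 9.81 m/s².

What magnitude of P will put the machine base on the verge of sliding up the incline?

P ≈ 3700 N

At impending motion up the slope, friction acts down-slope at its limit: f = μ_s N.
Perpendicular to the incline: N = m g cos θ + P sin θ.
Along the incline: P cos θ = m g sin θ + μ_s N = m g sin θ + μ_s (m g cos θ + P sin θ).
Solving, P (cos θ − μ_s sin θ) = m g (sin θ + μ_s cos θ), so P = 305×9.81×(sin 35.4° + 0.28 cos 35.4°)/(cos 35.4° − 0.28 sin 35.4°) = 2990×0.8075/0.6529 = 3700 N.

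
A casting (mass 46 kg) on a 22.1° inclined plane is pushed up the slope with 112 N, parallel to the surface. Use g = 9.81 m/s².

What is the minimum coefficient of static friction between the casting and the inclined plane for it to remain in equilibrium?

N = m g cos θ = 418.1 N.
Friction must make up the shortfall along the incline: f = m g sin θ − P = 169.8 − 112 = 57.77 N.
At the threshold f = μ_s N, so μ_s,min = 57.77/418.1 = 0.138.

μ_s,min ≈ 0.138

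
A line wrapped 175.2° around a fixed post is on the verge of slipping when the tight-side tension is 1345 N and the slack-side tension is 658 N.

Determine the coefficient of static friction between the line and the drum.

T₂/T₁ = e^{μβ} → μ = ln(T₂/T₁)/β.
β = 175.2° = 3.058 rad.
μ = ln(1345/658)/3.058 = ln(2.044)/3.058 = 0.234.

μ ≈ 0.234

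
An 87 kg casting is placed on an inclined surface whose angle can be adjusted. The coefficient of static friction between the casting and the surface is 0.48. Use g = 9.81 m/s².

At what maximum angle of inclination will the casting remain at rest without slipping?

θ_max ≈ 25.6°

At the slip threshold, m g sin θ = μ_s · m g cos θ, so tan θ = μ_s.
θ_max = arctan(0.48) = 25.6°.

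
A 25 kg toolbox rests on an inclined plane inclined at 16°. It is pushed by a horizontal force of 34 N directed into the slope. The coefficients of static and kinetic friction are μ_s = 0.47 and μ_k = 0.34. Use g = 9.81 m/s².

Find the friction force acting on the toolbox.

f ≈ 34.9 N (up the incline)

Resolve perpendicular to the incline: N = m g cos θ + P sin θ = 25×9.81×cos 16° + 34×sin 16° = 245.1 N.
Along the incline, the net driving force (taking up-slope positive) is P cos θ − m g sin θ = 32.68 − 67.6 = -34.92 N, so equilibrium requires friction f = 34.92 N (up-slope).
The limit of static friction is μ_s N = 115.2 N.
Since 34.92 N is within the 115.2 N limit, the toolbox stays put and friction is exactly 34.9 N.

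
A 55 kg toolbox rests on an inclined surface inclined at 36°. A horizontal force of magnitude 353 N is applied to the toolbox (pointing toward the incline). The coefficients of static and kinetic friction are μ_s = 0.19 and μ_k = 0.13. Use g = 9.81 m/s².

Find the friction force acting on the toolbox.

Normal direction: N = m g cos θ + P sin θ = 644 N.
Along the incline, the net driving force (taking up-slope positive) is P cos θ − m g sin θ = 285.6 − 317.1 = -31.56 N, so equilibrium requires friction f = 31.56 N (up-slope).
Maximum static friction: μ_s N = 0.19 × 644 = 122.4 N.
Since 31.56 N is within the 122.4 N limit, the toolbox stays put and friction is exactly 31.6 N.

f ≈ 31.6 N (up the incline)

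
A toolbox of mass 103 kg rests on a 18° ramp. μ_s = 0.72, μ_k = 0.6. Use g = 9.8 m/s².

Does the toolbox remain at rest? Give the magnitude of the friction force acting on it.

f ≈ 312 N

N = m g cos θ = 960 N.
Down-slope weight component: m g sin θ = 312 N.
μ_s N = 691 N.
312 ≤ 691 N, so it stays put; friction = 312 N.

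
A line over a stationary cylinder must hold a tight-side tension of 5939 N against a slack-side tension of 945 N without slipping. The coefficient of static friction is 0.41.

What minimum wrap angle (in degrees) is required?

β_min ≈ 257°

T₂/T₁ = e^{μβ} → β = ln(T₂/T₁)/μ.
β = ln(5939/945)/0.41 = 1.838/0.41 = 4.483 rad.
In degrees: β = 4.483 × 180/π = 257°.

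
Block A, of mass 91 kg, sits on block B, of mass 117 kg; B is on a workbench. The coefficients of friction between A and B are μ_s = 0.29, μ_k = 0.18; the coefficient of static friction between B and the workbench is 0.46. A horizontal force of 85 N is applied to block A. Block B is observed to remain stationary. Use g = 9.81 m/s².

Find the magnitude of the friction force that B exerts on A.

Normal force at the A–B interface: N₁ = m_A g = 892.7 N.
So the A–B interface can sustain at most μ_s N₁ = 258.9 N of static friction.
P = 85 N is within that limit, so A and B move together (both at rest); the A–B friction is simply f₁ = P = 85 N.
By Newton's third law B feels 85 N forward from A. With B stationary, the floor's static friction on B balances it: f₂ = 85 N (well within μ_s(m_A+m_B)g = 938.6 N).

f ≈ 85 N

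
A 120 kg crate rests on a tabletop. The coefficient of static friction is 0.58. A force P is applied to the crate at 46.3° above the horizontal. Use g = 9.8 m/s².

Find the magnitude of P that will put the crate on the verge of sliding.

P ≈ 614 N

N = m g − P sin α (the pull lifts the crate).
At impending slip, P cos α = μ_s N = μ_s (m g − P sin α).
Solving: P (cos α + μ_s sin α) = μ_s m g → P = 0.58×1180/(cos 46.3° + 0.58 sin 46.3°) = 682/1.11 = 614 N.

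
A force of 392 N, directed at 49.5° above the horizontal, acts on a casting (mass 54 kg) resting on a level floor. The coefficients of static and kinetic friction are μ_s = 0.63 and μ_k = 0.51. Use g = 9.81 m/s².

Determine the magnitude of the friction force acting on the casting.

N = m g − P sin α = 529.7 − 392×sin 49.5° = 231.7 N.
Horizontally, friction must balance P cos α = 254.6 N.
The static-friction limit is μ_s N = 145.9 N.
The required friction exceeds μ_s N, so the casting moves and f = μ_k N = 118 N.

f ≈ 118 N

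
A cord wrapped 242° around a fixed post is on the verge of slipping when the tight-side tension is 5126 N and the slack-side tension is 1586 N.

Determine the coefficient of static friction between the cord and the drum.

T₂/T₁ = e^{μβ} → μ = ln(T₂/T₁)/β.
β = 242° = 4.224 rad.
μ = ln(5126/1586)/4.224 = ln(3.232)/4.224 = 0.278.

μ ≈ 0.278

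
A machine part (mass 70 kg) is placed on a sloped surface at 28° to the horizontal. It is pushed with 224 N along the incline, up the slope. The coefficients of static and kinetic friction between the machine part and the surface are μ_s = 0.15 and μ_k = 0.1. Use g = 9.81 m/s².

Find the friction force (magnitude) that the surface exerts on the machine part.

Perpendicular to the surface, N = m g cos θ = 70·9.81·cos 28° = 606.3 N.
Parallel to the incline, ΣF = 0 gives f = m g sin θ − P = 322.4 − 224 = 98.39 N (up-slope positive).
Static friction can supply at most μ_s N = 90.95 N.
|98.39| exceeds 90.95 N, so the machine part slips down-slope; friction is kinetic, f = μ_k N = 0.1×606.3 = 60.6 N.

f ≈ 60.6 N (up the incline)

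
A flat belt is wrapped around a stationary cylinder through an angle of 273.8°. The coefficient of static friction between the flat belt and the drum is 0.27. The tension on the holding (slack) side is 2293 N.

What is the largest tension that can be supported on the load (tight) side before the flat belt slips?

T_max ≈ 8330 N

At impending slip the capstan equation gives T₂/T₁ = e^{μβ} with β in radians.
β = 273.8° × π/180 = 4.779 rad.
e^{μβ} = e^{0.27×4.779} = 3.634.
T₂ = T₁ · e^{μβ} = 2293 × 3.634 = 8330 N.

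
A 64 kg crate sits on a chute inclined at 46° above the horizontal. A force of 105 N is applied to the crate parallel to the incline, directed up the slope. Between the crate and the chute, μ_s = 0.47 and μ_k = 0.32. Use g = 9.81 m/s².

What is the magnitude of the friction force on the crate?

The normal reaction is N = m g cos θ = 436.1 N.
For equilibrium along the incline the friction force must supply f = m g sin θ − P = 451.6 − 105 = 346.6 N (positive meaning up-slope).
Maximum static friction available: μ_s N = 0.47 × 436.1 = 205 N.
|346.6| exceeds 205 N, so the crate slips down-slope; friction is kinetic, f = μ_k N = 0.32×436.1 = 140 N.

f ≈ 140 N (up the incline)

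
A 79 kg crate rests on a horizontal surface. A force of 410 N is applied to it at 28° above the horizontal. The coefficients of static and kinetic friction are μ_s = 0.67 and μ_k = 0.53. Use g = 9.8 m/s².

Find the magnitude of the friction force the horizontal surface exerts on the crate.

f ≈ 362 N

Vertical equilibrium gives N = m g − P sin α = 581.7 N.
Horizontally, friction must balance P cos α = 362 N.
The static-friction limit is μ_s N = 389.8 N.
362 ≤ 389.8 N → static; friction equals the required 362 N.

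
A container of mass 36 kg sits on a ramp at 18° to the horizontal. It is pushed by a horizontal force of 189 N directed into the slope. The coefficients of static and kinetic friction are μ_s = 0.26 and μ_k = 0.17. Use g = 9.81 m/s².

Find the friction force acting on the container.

Normal direction: N = m g cos θ + P sin θ = 394.3 N.
Along the incline, the net driving force (taking up-slope positive) is P cos θ − m g sin θ = 179.7 − 109.1 = 70.62 N, so equilibrium requires friction f = -70.62 N (down-slope).
The limit of static friction is μ_s N = 102.5 N.
|f_req| = 70.62 ≤ 102.5 N → the container is in equilibrium; friction equals the required value.

f ≈ 70.6 N (down the incline)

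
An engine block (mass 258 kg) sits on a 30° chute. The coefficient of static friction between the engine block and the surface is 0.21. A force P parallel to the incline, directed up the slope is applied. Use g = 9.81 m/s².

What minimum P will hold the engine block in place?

P_min ≈ 805 N

The engine block tends to slide down (tan θ > μ_s), so at the point of impending slip friction acts up-slope at its limit: f = μ_s N.
P is parallel to the surface, so N = m g cos θ = 2190 N.
Along the incline: P + μ_s N = m g sin θ, so P = 1270 − 0.21×2190 = 805 N.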